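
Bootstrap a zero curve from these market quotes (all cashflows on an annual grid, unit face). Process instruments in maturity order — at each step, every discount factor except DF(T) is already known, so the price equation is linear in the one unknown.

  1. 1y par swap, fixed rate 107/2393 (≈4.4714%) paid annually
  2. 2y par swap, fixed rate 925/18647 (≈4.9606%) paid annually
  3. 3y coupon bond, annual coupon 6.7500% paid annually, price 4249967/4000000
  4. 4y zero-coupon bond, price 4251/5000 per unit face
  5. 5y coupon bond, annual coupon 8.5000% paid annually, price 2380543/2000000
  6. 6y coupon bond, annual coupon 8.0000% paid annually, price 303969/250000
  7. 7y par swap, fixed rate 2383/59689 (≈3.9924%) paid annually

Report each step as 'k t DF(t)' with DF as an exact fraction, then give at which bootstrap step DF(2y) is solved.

1 1 2393/2500
2 2 363/400
3 3 4387/5000
4 4 4251/5000
5 5 2039/2500
6 6 7993/10000
7 7 7617/10000
DF(2y) is solved at step 2

step 1 [1y] swap r/1=107/2393: DF=(1 − 107/2393·(0))/(1+107/2393) = 2393/2500 ≈ 0.957200
step 2 [2y] swap r/1=925/18647: DF=(1 − 925/18647·(0.957200))/(1+925/18647) = 363/400 ≈ 0.907500
step 3 [3y] bond c/1=27/400: DF=(4249967/4000000 − 27/400·(0.957200+0.907500))/(1+27/400) = 4387/5000 ≈ 0.877400
step 4 [4y] zero: DF = P = 4251/5000 ≈ 0.850200
step 5 [5y] bond c/1=17/200: DF=(2380543/2000000 − 17/200·(0.957200+0.907500+0.877400+0.850200))/(1+17/200) = 2039/2500 ≈ 0.815600
step 6 [6y] bond c/1=2/25: DF=(303969/250000 − 2/25·(0.957200+0.907500+0.877400+0.850200+0.815600))/(1+2/25) = 7993/10000 ≈ 0.799300
step 7 [7y] swap r/1=2383/59689: DF=(1 − 2383/59689·(0.957200+0.907500+0.877400+0.850200+0.815600+0.799300))/(1+2383/59689) = 7617/10000 ≈ 0.761700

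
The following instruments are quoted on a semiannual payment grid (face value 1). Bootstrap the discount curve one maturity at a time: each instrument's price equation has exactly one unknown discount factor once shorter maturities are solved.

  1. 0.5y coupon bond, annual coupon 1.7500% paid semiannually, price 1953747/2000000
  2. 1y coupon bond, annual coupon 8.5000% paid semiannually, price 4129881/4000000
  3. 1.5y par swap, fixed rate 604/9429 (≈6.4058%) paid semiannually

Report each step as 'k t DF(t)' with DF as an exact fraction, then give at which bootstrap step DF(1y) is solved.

step 1 [0.5y] bond c/2=7/800: DF=(1953747/2000000 − 7/800·(0))/(1+7/800) = 2421/2500 ≈ 0.968400
step 2 [1y] bond c/2=17/400: DF=(4129881/4000000 − 17/400·(0.968400))/(1+17/400) = 9509/10000 ≈ 0.950900
step 3 [1.5y] swap r/2=302/9429: DF=(1 − 302/9429·(0.968400+0.950900))/(1+302/9429) = 4547/5000 ≈ 0.909400

1 1/2 2421/2500
2 1 9509/10000
3 3/2 4547/5000
DF(1y) is solved at step 2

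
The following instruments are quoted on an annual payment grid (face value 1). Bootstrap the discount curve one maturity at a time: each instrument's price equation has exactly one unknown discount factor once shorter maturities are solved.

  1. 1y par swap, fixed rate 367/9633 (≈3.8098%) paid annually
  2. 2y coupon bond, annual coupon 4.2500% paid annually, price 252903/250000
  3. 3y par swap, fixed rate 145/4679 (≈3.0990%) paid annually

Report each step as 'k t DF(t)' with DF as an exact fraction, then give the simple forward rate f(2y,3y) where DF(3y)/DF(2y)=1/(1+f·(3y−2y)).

1 1 9633/10000
2 2 9311/10000
3 3 913/1000
f(2y,3y) = ((9311/10000)/(913/1000) − 1)/(1) = 181/9130 ≈ 1.9825%

step 1 [1y] swap r/1=367/9633: DF=(1 − 367/9633·(0))/(1+367/9633) = 9633/10000 ≈ 0.963300
step 2 [2y] bond c/1=17/400: DF=(252903/250000 − 17/400·(0.963300))/(1+17/400) = 9311/10000 ≈ 0.931100
step 3 [3y] swap r/1=145/4679: DF=(1 − 145/4679·(0.963300+0.931100))/(1+145/4679) = 913/1000 ≈ 0.913000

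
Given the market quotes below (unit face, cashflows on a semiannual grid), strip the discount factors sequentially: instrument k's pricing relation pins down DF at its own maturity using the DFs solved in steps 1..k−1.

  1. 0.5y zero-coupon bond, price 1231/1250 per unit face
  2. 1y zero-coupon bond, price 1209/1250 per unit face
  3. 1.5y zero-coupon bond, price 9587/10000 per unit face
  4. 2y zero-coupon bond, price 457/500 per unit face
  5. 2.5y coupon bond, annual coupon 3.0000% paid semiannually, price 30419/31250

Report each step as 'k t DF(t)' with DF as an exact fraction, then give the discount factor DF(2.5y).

1 1/2 1231/1250
2 1 1209/1250
3 3/2 9587/10000
4 2 457/500
5 5/2 361/400
DF(2.5y) = 361/400 ≈ 0.902500

step 1 [0.5y] zero: DF = P = 1231/1250 ≈ 0.984800
step 2 [1y] zero: DF = P = 1209/1250 ≈ 0.967200
step 3 [1.5y] zero: DF = P = 9587/10000 ≈ 0.958700
step 4 [2y] zero: DF = P = 457/500 ≈ 0.914000
step 5 [2.5y] bond c/2=3/200: DF=(30419/31250 − 3/200·(0.984800+0.967200+0.958700+0.914000))/(1+3/200) = 361/400 ≈ 0.902500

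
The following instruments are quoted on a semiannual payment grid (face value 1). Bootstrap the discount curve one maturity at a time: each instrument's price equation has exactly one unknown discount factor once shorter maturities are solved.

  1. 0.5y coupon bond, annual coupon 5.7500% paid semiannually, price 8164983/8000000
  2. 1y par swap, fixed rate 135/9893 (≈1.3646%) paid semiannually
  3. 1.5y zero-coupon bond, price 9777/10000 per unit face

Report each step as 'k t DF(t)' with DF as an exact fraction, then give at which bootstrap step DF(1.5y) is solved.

step 1 [0.5y] bond c/2=23/800: DF=(8164983/8000000 − 23/800·(0))/(1+23/800) = 9921/10000 ≈ 0.992100
step 2 [1y] swap r/2=135/19786: DF=(1 − 135/19786·(0.992100))/(1+135/19786) = 1973/2000 ≈ 0.986500
step 3 [1.5y] zero: DF = P = 9777/10000 ≈ 0.977700

1 1/2 9921/10000
2 1 1973/2000
3 3/2 9777/10000
DF(1.5y) is solved at step 3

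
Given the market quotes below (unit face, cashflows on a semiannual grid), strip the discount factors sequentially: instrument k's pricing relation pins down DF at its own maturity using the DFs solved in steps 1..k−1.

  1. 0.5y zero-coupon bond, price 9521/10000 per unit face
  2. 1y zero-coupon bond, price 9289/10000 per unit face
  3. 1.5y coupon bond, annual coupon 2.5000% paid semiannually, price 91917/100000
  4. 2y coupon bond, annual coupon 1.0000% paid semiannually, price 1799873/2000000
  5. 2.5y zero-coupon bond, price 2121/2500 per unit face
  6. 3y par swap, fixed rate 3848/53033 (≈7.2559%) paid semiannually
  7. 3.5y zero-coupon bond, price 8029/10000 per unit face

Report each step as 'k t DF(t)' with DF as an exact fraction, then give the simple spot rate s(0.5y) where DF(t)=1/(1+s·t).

1 1/2 9521/10000
2 1 9289/10000
3 3/2 4423/5000
4 2 8817/10000
5 5/2 2121/2500
6 3 2019/2500
7 7/2 8029/10000
s(0.5y) = (1/(9521/10000) − 1)/(1/2) = 958/9521 ≈ 10.0620%

step 1 [0.5y] zero: DF = P = 9521/10000 ≈ 0.952100
step 2 [1y] zero: DF = P = 9289/10000 ≈ 0.928900
step 3 [1.5y] bond c/2=1/80: DF=(91917/100000 − 1/80·(0.952100+0.928900))/(1+1/80) = 4423/5000 ≈ 0.884600
step 4 [2y] bond c/2=1/200: DF=(1799873/2000000 − 1/200·(0.952100+0.928900+0.884600))/(1+1/200) = 8817/10000 ≈ 0.881700
step 5 [2.5y] zero: DF = P = 2121/2500 ≈ 0.848400
step 6 [3y] swap r/2=1924/53033: DF=(1 − 1924/53033·(0.952100+0.928900+0.884600+0.881700+0.848400))/(1+1924/53033) = 2019/2500 ≈ 0.807600
step 7 [3.5y] zero: DF = P = 8029/10000 ≈ 0.802900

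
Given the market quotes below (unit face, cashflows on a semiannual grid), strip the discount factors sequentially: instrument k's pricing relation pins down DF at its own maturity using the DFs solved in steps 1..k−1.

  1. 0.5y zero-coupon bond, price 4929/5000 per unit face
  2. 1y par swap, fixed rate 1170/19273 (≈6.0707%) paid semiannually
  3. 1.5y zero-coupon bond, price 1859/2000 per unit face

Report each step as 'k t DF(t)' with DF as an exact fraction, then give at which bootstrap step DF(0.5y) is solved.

1 1/2 4929/5000
2 1 1883/2000
3 3/2 1859/2000
DF(0.5y) is solved at step 1

step 1 [0.5y] zero: DF = P = 4929/5000 ≈ 0.985800
step 2 [1y] swap r/2=585/19273: DF=(1 − 585/19273·(0.985800))/(1+585/19273) = 1883/2000 ≈ 0.941500
step 3 [1.5y] zero: DF = P = 1859/2000 ≈ 0.929500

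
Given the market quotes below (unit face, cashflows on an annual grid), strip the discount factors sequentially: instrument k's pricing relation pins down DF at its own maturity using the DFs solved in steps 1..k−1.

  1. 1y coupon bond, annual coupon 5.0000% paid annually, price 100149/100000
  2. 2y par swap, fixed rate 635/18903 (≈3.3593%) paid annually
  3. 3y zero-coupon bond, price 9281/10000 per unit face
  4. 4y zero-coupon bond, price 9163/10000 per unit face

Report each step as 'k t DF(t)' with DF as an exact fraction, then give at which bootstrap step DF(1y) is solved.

1 1 4769/5000
2 2 1873/2000
3 3 9281/10000
4 4 9163/10000
DF(1y) is solved at step 1

step 1 [1y] bond c/1=1/20: DF=(100149/100000 − 1/20·(0))/(1+1/20) = 4769/5000 ≈ 0.953800
step 2 [2y] swap r/1=635/18903: DF=(1 − 635/18903·(0.953800))/(1+635/18903) = 1873/2000 ≈ 0.936500
step 3 [3y] zero: DF = P = 9281/10000 ≈ 0.928100
step 4 [4y] zero: DF = P = 9163/10000 ≈ 0.916300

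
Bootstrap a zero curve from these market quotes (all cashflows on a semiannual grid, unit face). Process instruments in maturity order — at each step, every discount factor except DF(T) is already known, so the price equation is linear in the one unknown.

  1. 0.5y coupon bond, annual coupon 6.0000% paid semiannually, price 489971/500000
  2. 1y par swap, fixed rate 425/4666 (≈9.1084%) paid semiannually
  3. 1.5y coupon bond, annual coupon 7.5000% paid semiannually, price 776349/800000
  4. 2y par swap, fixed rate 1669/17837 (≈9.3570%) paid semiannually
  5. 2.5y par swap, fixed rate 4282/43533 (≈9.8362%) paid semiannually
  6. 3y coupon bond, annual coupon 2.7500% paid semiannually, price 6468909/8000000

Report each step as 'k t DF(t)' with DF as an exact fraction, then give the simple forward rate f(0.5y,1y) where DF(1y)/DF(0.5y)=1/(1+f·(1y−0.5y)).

1 1/2 4757/5000
2 1 183/200
3 3/2 8679/10000
4 2 8331/10000
5 5/2 7859/10000
6 3 3693/5000
f(0.5y,1y) = ((4757/5000)/(183/200) − 1)/(1/2) = 364/4575 ≈ 7.9563%

step 1 [0.5y] bond c/2=3/100: DF=(489971/500000 − 3/100·(0))/(1+3/100) = 4757/5000 ≈ 0.951400
step 2 [1y] swap r/2=425/9332: DF=(1 − 425/9332·(0.951400))/(1+425/9332) = 183/200 ≈ 0.915000
step 3 [1.5y] bond c/2=3/80: DF=(776349/800000 − 3/80·(0.951400+0.915000))/(1+3/80) = 8679/10000 ≈ 0.867900
step 4 [2y] swap r/2=1669/35674: DF=(1 − 1669/35674·(0.951400+0.915000+0.867900))/(1+1669/35674) = 8331/10000 ≈ 0.833100
step 5 [2.5y] swap r/2=2141/43533: DF=(1 − 2141/43533·(0.951400+0.915000+0.867900+0.833100))/(1+2141/43533) = 7859/10000 ≈ 0.785900
step 6 [3y] bond c/2=11/800: DF=(6468909/8000000 − 11/800·(0.951400+0.915000+0.867900+0.833100+0.785900))/(1+11/800) = 3693/5000 ≈ 0.738600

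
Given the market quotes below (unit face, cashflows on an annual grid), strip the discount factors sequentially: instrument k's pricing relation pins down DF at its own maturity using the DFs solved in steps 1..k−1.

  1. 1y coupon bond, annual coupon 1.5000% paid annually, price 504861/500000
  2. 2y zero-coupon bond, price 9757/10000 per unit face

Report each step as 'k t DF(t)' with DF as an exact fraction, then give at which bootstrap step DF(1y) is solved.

step 1 [1y] bond c/1=3/200: DF=(504861/500000 − 3/200·(0))/(1+3/200) = 2487/2500 ≈ 0.994800
step 2 [2y] zero: DF = P = 9757/10000 ≈ 0.975700

1 1 2487/2500
2 2 9757/10000
DF(1y) is solved at step 1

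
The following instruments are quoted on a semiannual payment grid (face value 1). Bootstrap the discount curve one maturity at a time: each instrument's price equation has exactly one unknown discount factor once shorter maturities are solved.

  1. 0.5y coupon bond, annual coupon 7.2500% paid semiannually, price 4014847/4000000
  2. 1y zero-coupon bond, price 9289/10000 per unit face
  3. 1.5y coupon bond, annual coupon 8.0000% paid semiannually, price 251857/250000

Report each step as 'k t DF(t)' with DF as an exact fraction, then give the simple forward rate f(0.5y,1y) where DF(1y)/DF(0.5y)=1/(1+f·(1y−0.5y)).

step 1 [0.5y] bond c/2=29/800: DF=(4014847/4000000 − 29/800·(0))/(1+29/800) = 4843/5000 ≈ 0.968600
step 2 [1y] zero: DF = P = 9289/10000 ≈ 0.928900
step 3 [1.5y] bond c/2=1/25: DF=(251857/250000 − 1/25·(0.968600+0.928900))/(1+1/25) = 8957/10000 ≈ 0.895700

1 1/2 4843/5000
2 1 9289/10000
3 3/2 8957/10000
f(0.5y,1y) = ((4843/5000)/(9289/10000) − 1)/(1/2) = 794/9289 ≈ 8.5477%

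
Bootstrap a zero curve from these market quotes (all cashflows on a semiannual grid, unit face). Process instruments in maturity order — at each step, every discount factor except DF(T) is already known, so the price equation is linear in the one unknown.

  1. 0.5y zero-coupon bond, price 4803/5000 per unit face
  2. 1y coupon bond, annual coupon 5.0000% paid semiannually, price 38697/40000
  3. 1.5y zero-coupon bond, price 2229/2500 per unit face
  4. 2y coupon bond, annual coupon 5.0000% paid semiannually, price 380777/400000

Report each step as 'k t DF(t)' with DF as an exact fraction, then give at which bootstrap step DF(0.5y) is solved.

1 1/2 4803/5000
2 1 2301/2500
3 3/2 2229/2500
4 2 8611/10000
DF(0.5y) is solved at step 1

step 1 [0.5y] zero: DF = P = 4803/5000 ≈ 0.960600
step 2 [1y] bond c/2=1/40: DF=(38697/40000 − 1/40·(0.960600))/(1+1/40) = 2301/2500 ≈ 0.920400
step 3 [1.5y] zero: DF = P = 2229/2500 ≈ 0.891600
step 4 [2y] bond c/2=1/40: DF=(380777/400000 − 1/40·(0.960600+0.920400+0.891600))/(1+1/40) = 8611/10000 ≈ 0.861100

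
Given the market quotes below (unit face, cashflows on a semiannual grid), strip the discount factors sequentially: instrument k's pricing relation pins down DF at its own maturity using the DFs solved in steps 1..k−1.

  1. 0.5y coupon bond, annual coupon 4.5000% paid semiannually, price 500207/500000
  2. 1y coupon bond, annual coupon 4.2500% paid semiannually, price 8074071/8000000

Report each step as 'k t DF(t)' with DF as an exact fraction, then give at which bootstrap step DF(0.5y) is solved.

step 1 [0.5y] bond c/2=9/400: DF=(500207/500000 − 9/400·(0))/(1+9/400) = 1223/1250 ≈ 0.978400
step 2 [1y] bond c/2=17/800: DF=(8074071/8000000 − 17/800·(0.978400))/(1+17/800) = 9679/10000 ≈ 0.967900

1 1/2 1223/1250
2 1 9679/10000
DF(0.5y) is solved at step 1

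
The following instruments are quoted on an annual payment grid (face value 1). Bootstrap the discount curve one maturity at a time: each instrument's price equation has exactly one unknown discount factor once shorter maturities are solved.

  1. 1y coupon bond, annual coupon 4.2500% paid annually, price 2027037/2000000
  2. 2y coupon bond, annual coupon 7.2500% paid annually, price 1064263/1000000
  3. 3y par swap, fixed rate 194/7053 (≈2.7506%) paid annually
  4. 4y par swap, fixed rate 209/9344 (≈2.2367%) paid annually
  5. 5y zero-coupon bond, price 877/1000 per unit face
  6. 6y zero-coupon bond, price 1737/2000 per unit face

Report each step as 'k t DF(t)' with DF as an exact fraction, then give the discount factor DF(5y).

1 1 4861/5000
2 2 4633/5000
3 3 1153/1250
4 4 2291/2500
5 5 877/1000
6 6 1737/2000
DF(5y) = 877/1000 ≈ 0.877000

step 1 [1y] bond c/1=17/400: DF=(2027037/2000000 − 17/400·(0))/(1+17/400) = 4861/5000 ≈ 0.972200
step 2 [2y] bond c/1=29/400: DF=(1064263/1000000 − 29/400·(0.972200))/(1+29/400) = 4633/5000 ≈ 0.926600
step 3 [3y] swap r/1=194/7053: DF=(1 − 194/7053·(0.972200+0.926600))/(1+194/7053) = 1153/1250 ≈ 0.922400
step 4 [4y] swap r/1=209/9344: DF=(1 − 209/9344·(0.972200+0.926600+0.922400))/(1+209/9344) = 2291/2500 ≈ 0.916400
step 5 [5y] zero: DF = P = 877/1000 ≈ 0.877000
step 6 [6y] zero: DF = P = 1737/2000 ≈ 0.868500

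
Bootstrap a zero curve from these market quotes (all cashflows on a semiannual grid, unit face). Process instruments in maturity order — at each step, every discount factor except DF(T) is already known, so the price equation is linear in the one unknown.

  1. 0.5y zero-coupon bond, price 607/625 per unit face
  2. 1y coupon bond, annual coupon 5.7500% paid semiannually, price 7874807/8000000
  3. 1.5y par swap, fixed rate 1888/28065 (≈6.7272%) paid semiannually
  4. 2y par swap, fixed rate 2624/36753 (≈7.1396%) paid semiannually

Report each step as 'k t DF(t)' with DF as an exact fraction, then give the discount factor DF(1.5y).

step 1 [0.5y] zero: DF = P = 607/625 ≈ 0.971200
step 2 [1y] bond c/2=23/800: DF=(7874807/8000000 − 23/800·(0.971200))/(1+23/800) = 9297/10000 ≈ 0.929700
step 3 [1.5y] swap r/2=944/28065: DF=(1 − 944/28065·(0.971200+0.929700))/(1+944/28065) = 566/625 ≈ 0.905600
step 4 [2y] swap r/2=1312/36753: DF=(1 − 1312/36753·(0.971200+0.929700+0.905600))/(1+1312/36753) = 543/625 ≈ 0.868800

1 1/2 607/625
2 1 9297/10000
3 3/2 566/625
4 2 543/625
DF(1.5y) = 566/625 ≈ 0.905600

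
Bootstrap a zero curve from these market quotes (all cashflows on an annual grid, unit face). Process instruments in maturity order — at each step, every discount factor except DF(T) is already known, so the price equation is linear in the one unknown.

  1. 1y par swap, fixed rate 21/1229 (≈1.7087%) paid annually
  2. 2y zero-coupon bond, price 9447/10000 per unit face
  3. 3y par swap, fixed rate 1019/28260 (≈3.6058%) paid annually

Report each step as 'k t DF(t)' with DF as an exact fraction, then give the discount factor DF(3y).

1 1 1229/1250
2 2 9447/10000
3 3 8981/10000
DF(3y) = 8981/10000 ≈ 0.898100

step 1 [1y] swap r/1=21/1229: DF=(1 − 21/1229·(0))/(1+21/1229) = 1229/1250 ≈ 0.983200
step 2 [2y] zero: DF = P = 9447/10000 ≈ 0.944700
step 3 [3y] swap r/1=1019/28260: DF=(1 − 1019/28260·(0.983200+0.944700))/(1+1019/28260) = 8981/10000 ≈ 0.898100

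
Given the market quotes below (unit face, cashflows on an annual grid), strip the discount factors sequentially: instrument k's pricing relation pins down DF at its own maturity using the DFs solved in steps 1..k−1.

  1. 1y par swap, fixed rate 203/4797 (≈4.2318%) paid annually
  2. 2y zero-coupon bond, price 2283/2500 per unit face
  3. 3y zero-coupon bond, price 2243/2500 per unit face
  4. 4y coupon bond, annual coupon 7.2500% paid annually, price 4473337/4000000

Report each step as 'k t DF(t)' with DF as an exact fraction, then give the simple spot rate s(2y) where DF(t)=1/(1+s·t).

1 1 4797/5000
2 2 2283/2500
3 3 2243/2500
4 4 1711/2000
s(2y) = (1/(2283/2500) − 1)/(2) = 217/4566 ≈ 4.7525%

step 1 [1y] swap r/1=203/4797: DF=(1 − 203/4797·(0))/(1+203/4797) = 4797/5000 ≈ 0.959400
step 2 [2y] zero: DF = P = 2283/2500 ≈ 0.913200
step 3 [3y] zero: DF = P = 2243/2500 ≈ 0.897200
step 4 [4y] bond c/1=29/400: DF=(4473337/4000000 − 29/400·(0.959400+0.913200+0.897200))/(1+29/400) = 1711/2000 ≈ 0.855500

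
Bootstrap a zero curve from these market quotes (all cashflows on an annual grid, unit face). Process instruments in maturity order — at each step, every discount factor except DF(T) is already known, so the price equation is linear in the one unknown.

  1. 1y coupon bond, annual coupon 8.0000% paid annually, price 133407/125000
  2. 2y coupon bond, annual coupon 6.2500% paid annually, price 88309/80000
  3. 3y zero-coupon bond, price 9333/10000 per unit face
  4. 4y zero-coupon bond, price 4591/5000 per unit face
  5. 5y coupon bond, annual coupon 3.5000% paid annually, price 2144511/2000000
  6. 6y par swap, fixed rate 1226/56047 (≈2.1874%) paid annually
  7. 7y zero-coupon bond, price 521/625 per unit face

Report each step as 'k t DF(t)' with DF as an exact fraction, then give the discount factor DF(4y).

step 1 [1y] bond c/1=2/25: DF=(133407/125000 − 2/25·(0))/(1+2/25) = 4941/5000 ≈ 0.988200
step 2 [2y] bond c/1=1/16: DF=(88309/80000 − 1/16·(0.988200))/(1+1/16) = 613/625 ≈ 0.980800
step 3 [3y] zero: DF = P = 9333/10000 ≈ 0.933300
step 4 [4y] zero: DF = P = 4591/5000 ≈ 0.918200
step 5 [5y] bond c/1=7/200: DF=(2144511/2000000 − 7/200·(0.988200+0.980800+0.933300+0.918200))/(1+7/200) = 2267/2500 ≈ 0.906800
step 6 [6y] swap r/1=1226/56047: DF=(1 − 1226/56047·(0.988200+0.980800+0.933300+0.918200+0.906800))/(1+1226/56047) = 4387/5000 ≈ 0.877400
step 7 [7y] zero: DF = P = 521/625 ≈ 0.833600

1 1 4941/5000
2 2 613/625
3 3 9333/10000
4 4 4591/5000
5 5 2267/2500
6 6 4387/5000
7 7 521/625
DF(4y) = 4591/5000 ≈ 0.918200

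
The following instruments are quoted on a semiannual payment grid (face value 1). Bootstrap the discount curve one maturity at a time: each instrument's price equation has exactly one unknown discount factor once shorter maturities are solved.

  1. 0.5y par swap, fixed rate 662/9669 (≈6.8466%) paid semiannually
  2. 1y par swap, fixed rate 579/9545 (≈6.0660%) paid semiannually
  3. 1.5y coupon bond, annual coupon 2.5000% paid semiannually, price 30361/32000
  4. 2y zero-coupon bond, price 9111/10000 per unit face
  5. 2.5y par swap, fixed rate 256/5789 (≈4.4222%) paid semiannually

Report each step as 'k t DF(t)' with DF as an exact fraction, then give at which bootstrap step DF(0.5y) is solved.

step 1 [0.5y] swap r/2=331/9669: DF=(1 − 331/9669·(0))/(1+331/9669) = 9669/10000 ≈ 0.966900
step 2 [1y] swap r/2=579/19090: DF=(1 − 579/19090·(0.966900))/(1+579/19090) = 9421/10000 ≈ 0.942100
step 3 [1.5y] bond c/2=1/80: DF=(30361/32000 − 1/80·(0.966900+0.942100))/(1+1/80) = 1827/2000 ≈ 0.913500
step 4 [2y] zero: DF = P = 9111/10000 ≈ 0.911100
step 5 [2.5y] swap r/2=128/5789: DF=(1 − 128/5789·(0.966900+0.942100+0.913500+0.911100))/(1+128/5789) = 561/625 ≈ 0.897600

1 1/2 9669/10000
2 1 9421/10000
3 3/2 1827/2000
4 2 9111/10000
5 5/2 561/625
DF(0.5y) is solved at step 1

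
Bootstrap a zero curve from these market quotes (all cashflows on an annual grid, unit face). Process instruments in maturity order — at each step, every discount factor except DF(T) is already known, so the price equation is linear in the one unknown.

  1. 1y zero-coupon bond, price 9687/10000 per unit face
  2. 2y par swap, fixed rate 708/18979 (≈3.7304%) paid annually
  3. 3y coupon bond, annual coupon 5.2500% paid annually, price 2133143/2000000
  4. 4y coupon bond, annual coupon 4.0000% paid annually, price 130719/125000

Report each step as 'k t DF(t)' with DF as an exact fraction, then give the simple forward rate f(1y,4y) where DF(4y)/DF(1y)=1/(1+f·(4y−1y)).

1 1 9687/10000
2 2 2323/2500
3 3 9187/10000
4 4 2243/2500
f(1y,4y) = ((9687/10000)/(2243/2500) − 1)/(3) = 715/26916 ≈ 2.6564%

step 1 [1y] zero: DF = P = 9687/10000 ≈ 0.968700
step 2 [2y] swap r/1=708/18979: DF=(1 − 708/18979·(0.968700))/(1+708/18979) = 2323/2500 ≈ 0.929200
step 3 [3y] bond c/1=21/400: DF=(2133143/2000000 − 21/400·(0.968700+0.929200))/(1+21/400) = 9187/10000 ≈ 0.918700
step 4 [4y] bond c/1=1/25: DF=(130719/125000 − 1/25·(0.968700+0.929200+0.918700))/(1+1/25) = 2243/2500 ≈ 0.897200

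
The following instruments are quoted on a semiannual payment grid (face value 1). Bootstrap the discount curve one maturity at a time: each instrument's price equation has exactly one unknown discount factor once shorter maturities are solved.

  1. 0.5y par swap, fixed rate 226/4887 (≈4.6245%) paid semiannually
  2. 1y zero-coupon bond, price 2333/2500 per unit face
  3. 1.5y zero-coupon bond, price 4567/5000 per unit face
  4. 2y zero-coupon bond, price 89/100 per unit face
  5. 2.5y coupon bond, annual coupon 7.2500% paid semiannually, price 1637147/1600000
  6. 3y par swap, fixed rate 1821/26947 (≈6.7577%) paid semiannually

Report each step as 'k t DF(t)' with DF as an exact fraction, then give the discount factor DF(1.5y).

step 1 [0.5y] swap r/2=113/4887: DF=(1 − 113/4887·(0))/(1+113/4887) = 4887/5000 ≈ 0.977400
step 2 [1y] zero: DF = P = 2333/2500 ≈ 0.933200
step 3 [1.5y] zero: DF = P = 4567/5000 ≈ 0.913400
step 4 [2y] zero: DF = P = 89/100 ≈ 0.890000
step 5 [2.5y] bond c/2=29/800: DF=(1637147/1600000 − 29/800·(0.977400+0.933200+0.913400+0.890000))/(1+29/800) = 343/400 ≈ 0.857500
step 6 [3y] swap r/2=1821/53894: DF=(1 − 1821/53894·(0.977400+0.933200+0.913400+0.890000+0.857500))/(1+1821/53894) = 8179/10000 ≈ 0.817900

1 1/2 4887/5000
2 1 2333/2500
3 3/2 4567/5000
4 2 89/100
5 5/2 343/400
6 3 8179/10000
DF(1.5y) = 4567/5000 ≈ 0.913400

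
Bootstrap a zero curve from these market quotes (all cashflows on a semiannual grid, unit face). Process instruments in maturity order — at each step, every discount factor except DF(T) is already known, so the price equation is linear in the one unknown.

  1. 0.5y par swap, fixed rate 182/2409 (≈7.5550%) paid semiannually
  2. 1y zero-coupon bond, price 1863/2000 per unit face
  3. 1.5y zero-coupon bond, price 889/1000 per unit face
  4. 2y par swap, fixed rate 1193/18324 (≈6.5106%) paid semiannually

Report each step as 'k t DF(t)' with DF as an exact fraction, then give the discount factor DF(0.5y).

step 1 [0.5y] swap r/2=91/2409: DF=(1 − 91/2409·(0))/(1+91/2409) = 2409/2500 ≈ 0.963600
step 2 [1y] zero: DF = P = 1863/2000 ≈ 0.931500
step 3 [1.5y] zero: DF = P = 889/1000 ≈ 0.889000
step 4 [2y] swap r/2=1193/36648: DF=(1 − 1193/36648·(0.963600+0.931500+0.889000))/(1+1193/36648) = 8807/10000 ≈ 0.880700

1 1/2 2409/2500
2 1 1863/2000
3 3/2 889/1000
4 2 8807/10000
DF(0.5y) = 2409/2500 ≈ 0.963600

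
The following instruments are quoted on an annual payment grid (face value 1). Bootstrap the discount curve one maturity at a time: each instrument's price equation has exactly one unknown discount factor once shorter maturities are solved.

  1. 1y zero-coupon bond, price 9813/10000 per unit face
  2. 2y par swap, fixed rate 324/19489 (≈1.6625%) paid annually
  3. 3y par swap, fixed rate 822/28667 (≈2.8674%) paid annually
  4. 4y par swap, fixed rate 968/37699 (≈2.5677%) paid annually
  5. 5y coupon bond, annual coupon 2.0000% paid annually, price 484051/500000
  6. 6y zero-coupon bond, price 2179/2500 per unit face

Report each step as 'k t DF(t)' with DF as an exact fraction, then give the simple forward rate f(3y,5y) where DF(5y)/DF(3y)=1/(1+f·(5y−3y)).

step 1 [1y] zero: DF = P = 9813/10000 ≈ 0.981300
step 2 [2y] swap r/1=324/19489: DF=(1 − 324/19489·(0.981300))/(1+324/19489) = 2419/2500 ≈ 0.967600
step 3 [3y] swap r/1=822/28667: DF=(1 − 822/28667·(0.981300+0.967600))/(1+822/28667) = 4589/5000 ≈ 0.917800
step 4 [4y] swap r/1=968/37699: DF=(1 − 968/37699·(0.981300+0.967600+0.917800))/(1+968/37699) = 1129/1250 ≈ 0.903200
step 5 [5y] bond c/1=1/50: DF=(484051/500000 − 1/50·(0.981300+0.967600+0.917800+0.903200))/(1+1/50) = 547/625 ≈ 0.875200
step 6 [6y] zero: DF = P = 2179/2500 ≈ 0.871600

1 1 9813/10000
2 2 2419/2500
3 3 4589/5000
4 4 1129/1250
5 5 547/625
6 6 2179/2500
f(3y,5y) = ((4589/5000)/(547/625) − 1)/(2) = 213/8752 ≈ 2.4337%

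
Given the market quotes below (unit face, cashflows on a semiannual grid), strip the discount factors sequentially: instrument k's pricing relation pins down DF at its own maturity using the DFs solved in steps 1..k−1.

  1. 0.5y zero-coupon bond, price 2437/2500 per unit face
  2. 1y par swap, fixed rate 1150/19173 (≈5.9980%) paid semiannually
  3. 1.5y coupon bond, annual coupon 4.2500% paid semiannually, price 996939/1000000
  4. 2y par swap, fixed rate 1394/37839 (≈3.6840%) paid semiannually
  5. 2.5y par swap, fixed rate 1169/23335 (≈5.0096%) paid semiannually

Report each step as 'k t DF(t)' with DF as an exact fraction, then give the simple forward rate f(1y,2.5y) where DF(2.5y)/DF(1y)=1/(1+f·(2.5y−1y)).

step 1 [0.5y] zero: DF = P = 2437/2500 ≈ 0.974800
step 2 [1y] swap r/2=575/19173: DF=(1 − 575/19173·(0.974800))/(1+575/19173) = 377/400 ≈ 0.942500
step 3 [1.5y] bond c/2=17/800: DF=(996939/1000000 − 17/800·(0.974800+0.942500))/(1+17/800) = 9363/10000 ≈ 0.936300
step 4 [2y] swap r/2=697/37839: DF=(1 − 697/37839·(0.974800+0.942500+0.936300))/(1+697/37839) = 9303/10000 ≈ 0.930300
step 5 [2.5y] swap r/2=1169/46670: DF=(1 − 1169/46670·(0.974800+0.942500+0.936300+0.930300))/(1+1169/46670) = 8831/10000 ≈ 0.883100

1 1/2 2437/2500
2 1 377/400
3 3/2 9363/10000
4 2 9303/10000
5 5/2 8831/10000
f(1y,2.5y) = ((377/400)/(8831/10000) − 1)/(3/2) = 396/8831 ≈ 4.4842%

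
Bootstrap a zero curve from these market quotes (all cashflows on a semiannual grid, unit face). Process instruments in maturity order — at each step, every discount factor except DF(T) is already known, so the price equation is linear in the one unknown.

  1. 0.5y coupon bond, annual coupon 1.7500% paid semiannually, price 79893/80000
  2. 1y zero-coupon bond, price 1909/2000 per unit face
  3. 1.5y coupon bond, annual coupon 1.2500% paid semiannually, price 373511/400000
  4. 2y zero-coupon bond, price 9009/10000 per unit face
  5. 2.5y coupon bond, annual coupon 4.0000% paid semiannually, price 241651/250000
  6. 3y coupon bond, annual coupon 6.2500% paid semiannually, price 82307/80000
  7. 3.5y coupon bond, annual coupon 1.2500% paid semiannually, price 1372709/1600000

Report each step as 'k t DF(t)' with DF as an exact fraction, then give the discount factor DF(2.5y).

1 1/2 99/100
2 1 1909/2000
3 3/2 9159/10000
4 2 9009/10000
5 5/2 8739/10000
6 3 2143/2500
7 7/2 1637/2000
DF(2.5y) = 8739/10000 ≈ 0.873900

step 1 [0.5y] bond c/2=7/800: DF=(79893/80000 − 7/800·(0))/(1+7/800) = 99/100 ≈ 0.990000
step 2 [1y] zero: DF = P = 1909/2000 ≈ 0.954500
step 3 [1.5y] bond c/2=1/160: DF=(373511/400000 − 1/160·(0.990000+0.954500))/(1+1/160) = 9159/10000 ≈ 0.915900
step 4 [2y] zero: DF = P = 9009/10000 ≈ 0.900900
step 5 [2.5y] bond c/2=1/50: DF=(241651/250000 − 1/50·(0.990000+0.954500+0.915900+0.900900))/(1+1/50) = 8739/10000 ≈ 0.873900
step 6 [3y] bond c/2=1/32: DF=(82307/80000 − 1/32·(0.990000+0.954500+0.915900+0.900900+0.873900))/(1+1/32) = 2143/2500 ≈ 0.857200
step 7 [3.5y] bond c/2=1/160: DF=(1372709/1600000 − 1/160·(0.990000+0.954500+0.915900+0.900900+0.873900+0.857200))/(1+1/160) = 1637/2000 ≈ 0.818500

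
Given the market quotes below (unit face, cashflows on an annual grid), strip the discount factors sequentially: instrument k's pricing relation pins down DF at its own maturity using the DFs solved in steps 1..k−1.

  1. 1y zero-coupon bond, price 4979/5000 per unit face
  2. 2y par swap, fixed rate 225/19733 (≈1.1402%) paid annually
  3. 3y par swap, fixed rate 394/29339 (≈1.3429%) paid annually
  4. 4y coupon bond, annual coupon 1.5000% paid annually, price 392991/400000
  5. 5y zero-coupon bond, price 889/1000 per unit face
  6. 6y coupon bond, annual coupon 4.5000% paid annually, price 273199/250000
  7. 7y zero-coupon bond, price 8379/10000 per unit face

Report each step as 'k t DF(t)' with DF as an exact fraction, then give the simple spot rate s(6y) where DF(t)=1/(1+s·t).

step 1 [1y] zero: DF = P = 4979/5000 ≈ 0.995800
step 2 [2y] swap r/1=225/19733: DF=(1 − 225/19733·(0.995800))/(1+225/19733) = 391/400 ≈ 0.977500
step 3 [3y] swap r/1=394/29339: DF=(1 − 394/29339·(0.995800+0.977500))/(1+394/29339) = 4803/5000 ≈ 0.960600
step 4 [4y] bond c/1=3/200: DF=(392991/400000 − 3/200·(0.995800+0.977500+0.960600))/(1+3/200) = 4623/5000 ≈ 0.924600
step 5 [5y] zero: DF = P = 889/1000 ≈ 0.889000
step 6 [6y] bond c/1=9/200: DF=(273199/250000 − 9/200·(0.995800+0.977500+0.960600+0.924600+0.889000))/(1+9/200) = 8413/10000 ≈ 0.841300
step 7 [7y] zero: DF = P = 8379/10000 ≈ 0.837900

1 1 4979/5000
2 2 391/400
3 3 4803/5000
4 4 4623/5000
5 5 889/1000
6 6 8413/10000
7 7 8379/10000
s(6y) = (1/(8413/10000) − 1)/(6) = 529/16826 ≈ 3.1439%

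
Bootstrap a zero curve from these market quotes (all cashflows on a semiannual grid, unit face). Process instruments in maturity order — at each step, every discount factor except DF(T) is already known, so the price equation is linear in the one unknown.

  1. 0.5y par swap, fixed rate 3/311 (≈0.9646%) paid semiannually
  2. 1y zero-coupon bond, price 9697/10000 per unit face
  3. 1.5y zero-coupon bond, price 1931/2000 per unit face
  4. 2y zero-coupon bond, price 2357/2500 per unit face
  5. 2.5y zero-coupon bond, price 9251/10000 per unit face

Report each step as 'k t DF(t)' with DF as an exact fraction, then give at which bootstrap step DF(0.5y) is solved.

step 1 [0.5y] swap r/2=3/622: DF=(1 − 3/622·(0))/(1+3/622) = 622/625 ≈ 0.995200
step 2 [1y] zero: DF = P = 9697/10000 ≈ 0.969700
step 3 [1.5y] zero: DF = P = 1931/2000 ≈ 0.965500
step 4 [2y] zero: DF = P = 2357/2500 ≈ 0.942800
step 5 [2.5y] zero: DF = P = 9251/10000 ≈ 0.925100

1 1/2 622/625
2 1 9697/10000
3 3/2 1931/2000
4 2 2357/2500
5 5/2 9251/10000
DF(0.5y) is solved at step 1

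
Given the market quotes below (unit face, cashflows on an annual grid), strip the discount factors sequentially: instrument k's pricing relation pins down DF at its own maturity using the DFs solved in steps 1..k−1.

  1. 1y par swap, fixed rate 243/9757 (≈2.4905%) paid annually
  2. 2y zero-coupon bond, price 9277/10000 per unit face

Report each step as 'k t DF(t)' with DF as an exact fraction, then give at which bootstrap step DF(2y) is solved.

step 1 [1y] swap r/1=243/9757: DF=(1 − 243/9757·(0))/(1+243/9757) = 9757/10000 ≈ 0.975700
step 2 [2y] zero: DF = P = 9277/10000 ≈ 0.927700

1 1 9757/10000
2 2 9277/10000
DF(2y) is solved at step 2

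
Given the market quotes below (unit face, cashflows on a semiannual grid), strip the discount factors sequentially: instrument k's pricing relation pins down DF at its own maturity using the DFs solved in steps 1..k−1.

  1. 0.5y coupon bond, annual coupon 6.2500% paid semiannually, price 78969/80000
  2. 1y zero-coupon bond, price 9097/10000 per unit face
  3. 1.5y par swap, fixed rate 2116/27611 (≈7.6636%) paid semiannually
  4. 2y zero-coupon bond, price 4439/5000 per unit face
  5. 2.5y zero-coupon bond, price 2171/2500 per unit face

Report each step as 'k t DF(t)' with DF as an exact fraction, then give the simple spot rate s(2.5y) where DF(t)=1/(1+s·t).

step 1 [0.5y] bond c/2=1/32: DF=(78969/80000 − 1/32·(0))/(1+1/32) = 2393/2500 ≈ 0.957200
step 2 [1y] zero: DF = P = 9097/10000 ≈ 0.909700
step 3 [1.5y] swap r/2=1058/27611: DF=(1 − 1058/27611·(0.957200+0.909700))/(1+1058/27611) = 4471/5000 ≈ 0.894200
step 4 [2y] zero: DF = P = 4439/5000 ≈ 0.887800
step 5 [2.5y] zero: DF = P = 2171/2500 ≈ 0.868400

1 1/2 2393/2500
2 1 9097/10000
3 3/2 4471/5000
4 2 4439/5000
5 5/2 2171/2500
s(2.5y) = (1/(2171/2500) − 1)/(5/2) = 658/10855 ≈ 6.0617%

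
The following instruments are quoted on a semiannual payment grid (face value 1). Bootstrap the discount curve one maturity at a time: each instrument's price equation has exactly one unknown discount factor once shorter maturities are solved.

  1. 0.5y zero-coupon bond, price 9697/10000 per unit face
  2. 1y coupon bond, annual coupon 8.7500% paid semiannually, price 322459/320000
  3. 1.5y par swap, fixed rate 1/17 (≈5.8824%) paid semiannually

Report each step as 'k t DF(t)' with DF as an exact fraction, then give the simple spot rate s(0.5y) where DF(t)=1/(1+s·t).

1 1/2 9697/10000
2 1 578/625
3 3/2 9173/10000
s(0.5y) = (1/(9697/10000) − 1)/(1/2) = 606/9697 ≈ 6.2494%

step 1 [0.5y] zero: DF = P = 9697/10000 ≈ 0.969700
step 2 [1y] bond c/2=7/160: DF=(322459/320000 − 7/160·(0.969700))/(1+7/160) = 578/625 ≈ 0.924800
step 3 [1.5y] swap r/2=1/34: DF=(1 − 1/34·(0.969700+0.924800))/(1+1/34) = 9173/10000 ≈ 0.917300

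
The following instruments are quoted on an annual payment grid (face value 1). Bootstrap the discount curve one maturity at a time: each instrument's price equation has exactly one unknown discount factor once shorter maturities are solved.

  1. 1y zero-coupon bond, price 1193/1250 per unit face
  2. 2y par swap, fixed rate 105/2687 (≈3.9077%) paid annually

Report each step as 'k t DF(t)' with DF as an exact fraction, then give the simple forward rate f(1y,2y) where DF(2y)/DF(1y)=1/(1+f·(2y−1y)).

1 1 1193/1250
2 2 1853/2000
f(1y,2y) = ((1193/1250)/(1853/2000) − 1)/(1) = 279/9265 ≈ 3.0113%

step 1 [1y] zero: DF = P = 1193/1250 ≈ 0.954400
step 2 [2y] swap r/1=105/2687: DF=(1 − 105/2687·(0.954400))/(1+105/2687) = 1853/2000 ≈ 0.926500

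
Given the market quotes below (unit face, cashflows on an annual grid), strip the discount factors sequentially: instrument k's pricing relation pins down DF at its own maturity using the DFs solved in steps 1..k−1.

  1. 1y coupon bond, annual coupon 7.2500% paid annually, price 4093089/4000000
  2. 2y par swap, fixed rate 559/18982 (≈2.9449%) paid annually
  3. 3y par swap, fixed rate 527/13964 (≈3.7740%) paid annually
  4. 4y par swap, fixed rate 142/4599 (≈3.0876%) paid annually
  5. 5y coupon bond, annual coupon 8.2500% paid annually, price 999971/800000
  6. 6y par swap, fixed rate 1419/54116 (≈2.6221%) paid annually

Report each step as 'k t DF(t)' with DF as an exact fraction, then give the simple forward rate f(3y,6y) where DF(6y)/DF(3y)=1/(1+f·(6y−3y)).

step 1 [1y] bond c/1=29/400: DF=(4093089/4000000 − 29/400·(0))/(1+29/400) = 9541/10000 ≈ 0.954100
step 2 [2y] swap r/1=559/18982: DF=(1 − 559/18982·(0.954100))/(1+559/18982) = 9441/10000 ≈ 0.944100
step 3 [3y] swap r/1=527/13964: DF=(1 − 527/13964·(0.954100+0.944100))/(1+527/13964) = 4473/5000 ≈ 0.894600
step 4 [4y] swap r/1=142/4599: DF=(1 − 142/4599·(0.954100+0.944100+0.894600))/(1+142/4599) = 554/625 ≈ 0.886400
step 5 [5y] bond c/1=33/400: DF=(999971/800000 − 33/400·(0.954100+0.944100+0.894600+0.886400))/(1+33/400) = 8743/10000 ≈ 0.874300
step 6 [6y] swap r/1=1419/54116: DF=(1 − 1419/54116·(0.954100+0.944100+0.894600+0.886400+0.874300))/(1+1419/54116) = 8581/10000 ≈ 0.858100

1 1 9541/10000
2 2 9441/10000
3 3 4473/5000
4 4 554/625
5 5 8743/10000
6 6 8581/10000
f(3y,6y) = ((4473/5000)/(8581/10000) − 1)/(3) = 365/25743 ≈ 1.4179%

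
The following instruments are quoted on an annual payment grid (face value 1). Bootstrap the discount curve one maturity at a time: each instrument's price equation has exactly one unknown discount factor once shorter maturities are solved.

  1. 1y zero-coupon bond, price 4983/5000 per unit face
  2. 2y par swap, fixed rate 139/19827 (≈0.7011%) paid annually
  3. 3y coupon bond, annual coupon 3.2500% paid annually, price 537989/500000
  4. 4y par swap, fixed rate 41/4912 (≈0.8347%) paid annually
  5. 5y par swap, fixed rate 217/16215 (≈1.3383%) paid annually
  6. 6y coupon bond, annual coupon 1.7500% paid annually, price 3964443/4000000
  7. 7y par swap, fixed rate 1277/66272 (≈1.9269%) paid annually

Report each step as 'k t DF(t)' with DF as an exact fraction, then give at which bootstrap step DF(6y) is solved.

1 1 4983/5000
2 2 9861/10000
3 3 9797/10000
4 4 1209/1250
5 5 9349/10000
6 6 1113/1250
7 7 8723/10000
DF(6y) is solved at step 6

step 1 [1y] zero: DF = P = 4983/5000 ≈ 0.996600
step 2 [2y] swap r/1=139/19827: DF=(1 − 139/19827·(0.996600))/(1+139/19827) = 9861/10000 ≈ 0.986100
step 3 [3y] bond c/1=13/400: DF=(537989/500000 − 13/400·(0.996600+0.986100))/(1+13/400) = 9797/10000 ≈ 0.979700
step 4 [4y] swap r/1=41/4912: DF=(1 − 41/4912·(0.996600+0.986100+0.979700))/(1+41/4912) = 1209/1250 ≈ 0.967200
step 5 [5y] swap r/1=217/16215: DF=(1 − 217/16215·(0.996600+0.986100+0.979700+0.967200))/(1+217/16215) = 9349/10000 ≈ 0.934900
step 6 [6y] bond c/1=7/400: DF=(3964443/4000000 − 7/400·(0.996600+0.986100+0.979700+0.967200+0.934900))/(1+7/400) = 1113/1250 ≈ 0.890400
step 7 [7y] swap r/1=1277/66272: DF=(1 − 1277/66272·(0.996600+0.986100+0.979700+0.967200+0.934900+0.890400))/(1+1277/66272) = 8723/10000 ≈ 0.872300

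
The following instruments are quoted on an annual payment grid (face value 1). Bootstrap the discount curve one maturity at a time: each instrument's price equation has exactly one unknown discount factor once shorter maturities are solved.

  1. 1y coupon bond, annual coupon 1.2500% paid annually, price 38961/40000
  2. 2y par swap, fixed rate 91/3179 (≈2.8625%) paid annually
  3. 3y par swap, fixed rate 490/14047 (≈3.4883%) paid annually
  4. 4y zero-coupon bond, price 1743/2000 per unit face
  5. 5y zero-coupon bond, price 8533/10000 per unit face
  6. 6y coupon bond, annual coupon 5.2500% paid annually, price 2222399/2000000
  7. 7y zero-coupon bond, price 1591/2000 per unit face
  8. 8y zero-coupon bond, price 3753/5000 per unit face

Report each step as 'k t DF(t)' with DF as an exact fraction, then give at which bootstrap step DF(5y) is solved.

step 1 [1y] bond c/1=1/80: DF=(38961/40000 − 1/80·(0))/(1+1/80) = 481/500 ≈ 0.962000
step 2 [2y] swap r/1=91/3179: DF=(1 − 91/3179·(0.962000))/(1+91/3179) = 4727/5000 ≈ 0.945400
step 3 [3y] swap r/1=490/14047: DF=(1 − 490/14047·(0.962000+0.945400))/(1+490/14047) = 451/500 ≈ 0.902000
step 4 [4y] zero: DF = P = 1743/2000 ≈ 0.871500
step 5 [5y] zero: DF = P = 8533/10000 ≈ 0.853300
step 6 [6y] bond c/1=21/400: DF=(2222399/2000000 − 21/400·(0.962000+0.945400+0.902000+0.871500+0.853300))/(1+21/400) = 1037/1250 ≈ 0.829600
step 7 [7y] zero: DF = P = 1591/2000 ≈ 0.795500
step 8 [8y] zero: DF = P = 3753/5000 ≈ 0.750600

1 1 481/500
2 2 4727/5000
3 3 451/500
4 4 1743/2000
5 5 8533/10000
6 6 1037/1250
7 7 1591/2000
8 8 3753/5000
DF(5y) is solved at step 5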